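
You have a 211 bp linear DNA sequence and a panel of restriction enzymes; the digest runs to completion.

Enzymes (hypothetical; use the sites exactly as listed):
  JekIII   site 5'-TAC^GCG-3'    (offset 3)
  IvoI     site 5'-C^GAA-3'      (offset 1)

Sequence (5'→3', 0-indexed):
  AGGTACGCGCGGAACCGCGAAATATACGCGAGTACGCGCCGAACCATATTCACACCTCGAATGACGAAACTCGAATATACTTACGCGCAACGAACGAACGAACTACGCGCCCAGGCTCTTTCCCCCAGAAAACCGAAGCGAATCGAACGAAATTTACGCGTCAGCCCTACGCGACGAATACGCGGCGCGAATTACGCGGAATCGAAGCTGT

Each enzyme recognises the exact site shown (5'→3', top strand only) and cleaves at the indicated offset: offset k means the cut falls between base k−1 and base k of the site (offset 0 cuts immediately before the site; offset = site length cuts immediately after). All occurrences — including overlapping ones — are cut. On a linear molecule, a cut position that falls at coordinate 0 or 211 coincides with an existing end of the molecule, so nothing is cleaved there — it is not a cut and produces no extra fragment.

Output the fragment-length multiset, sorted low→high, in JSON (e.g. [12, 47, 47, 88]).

[4,4,4,5,5,5,5,6,6,7,7,7,7,7,7,8,8,8,9,9,12,12,13,18,28]

Site scan:
  JekIII TACGCG/3: at [3, 24, 32, 81, 103, 154, 167, 178, 192] ⇒ [6, 27, 35, 84, 106, 157, 170, 181, 195]
  IvoI CGAA/1: at [17, 39, 57, 64, 71, 90, 94, 98, 133, 138, 143, 147, 174, 187, 202] ⇒ [18, 40, 58, 65, 72, 91, 95, 99, 134, 139, 144, 148, 175, 188, 203]

All cut coordinates (distinct, sorted): [6, 18, 27, 35, 40, 58, 65, 72, 84, 91, 95, 99, 106, 134, 139, 144, 148, 157, 170, 175, 181, 188, 195, 203]

Fragments:
  [0,6): 6 bp
  [6,18): 12 bp
  [18,27): 9 bp
  [27,35): 8 bp
  [35,40): 5 bp
  [40,58): 18 bp
  [58,65): 7 bp
  [65,72): 7 bp
  [72,84): 12 bp
  [84,91): 7 bp
  [91,95): 4 bp
  [95,99): 4 bp
  [99,106): 7 bp
  [106,134): 28 bp
  [134,139): 5 bp
  [139,144): 5 bp
  [144,148): 4 bp
  [148,157): 9 bp
  [157,170): 13 bp
  [170,175): 5 bp
  [175,181): 6 bp
  [181,188): 7 bp
  [188,195): 7 bp
  [195,203): 8 bp
  [203,211): 8 bp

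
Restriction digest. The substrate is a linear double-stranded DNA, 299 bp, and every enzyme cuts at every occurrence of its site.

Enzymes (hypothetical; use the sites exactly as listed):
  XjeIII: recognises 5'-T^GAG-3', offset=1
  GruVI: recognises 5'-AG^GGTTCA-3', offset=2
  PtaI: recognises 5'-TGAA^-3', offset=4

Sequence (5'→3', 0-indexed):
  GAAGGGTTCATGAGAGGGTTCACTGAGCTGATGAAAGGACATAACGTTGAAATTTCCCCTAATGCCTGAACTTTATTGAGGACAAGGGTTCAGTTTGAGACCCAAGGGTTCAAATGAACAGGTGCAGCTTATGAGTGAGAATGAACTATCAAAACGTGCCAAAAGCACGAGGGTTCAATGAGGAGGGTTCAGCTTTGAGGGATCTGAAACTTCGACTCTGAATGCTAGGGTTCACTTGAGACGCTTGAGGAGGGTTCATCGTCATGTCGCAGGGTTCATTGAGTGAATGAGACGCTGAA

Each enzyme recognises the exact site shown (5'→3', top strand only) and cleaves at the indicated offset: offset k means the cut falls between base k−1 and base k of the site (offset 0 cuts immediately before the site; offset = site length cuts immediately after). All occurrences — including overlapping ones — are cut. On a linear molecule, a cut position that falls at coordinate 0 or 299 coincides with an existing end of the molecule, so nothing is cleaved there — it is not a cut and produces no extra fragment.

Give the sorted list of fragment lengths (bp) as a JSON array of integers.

[1,4,4,5,6,6,6,7,7,7,8,8,8,9,9,9,9,10,10,11,11,11,12,12,14,14,16,19,20,26]

Per-enzyme occurrences:
  XjeIII (TGAG, off=1): starts [10, 23, 76, 95, 131, 135, 178, 195, 236, 245, 279, 287] → cuts [11, 24, 77, 96, 132, 136, 179, 196, 237, 246, 280, 288]
  GruVI (AGGGTTCA, off=2): starts [2, 14, 84, 104, 169, 183, 226, 250, 270] → cuts [4, 16, 86, 106, 171, 185, 228, 252, 272]
  PtaI (TGAA, off=4): starts [31, 47, 66, 114, 141, 204, 218, 283, 295] → cuts [35, 51, 70, 118, 145, 208, 222, 287] (position 299 is a terminus of the linear molecule — no cut)

All cut coordinates (distinct, sorted): [4, 11, 16, 24, 35, 51, 70, 77, 86, 96, 106, 118, 132, 136, 145, 171, 179, 185, 196, 208, 222, 228, 237, 246, 252, 272, 280, 287, 288]

Fragment lengths:
  [0,4): 4 bp
  [4,11): 7 bp
  [11,16): 5 bp
  [16,24): 8 bp
  [24,35): 11 bp
  [35,51): 16 bp
  [51,70): 19 bp
  [70,77): 7 bp
  [77,86): 9 bp
  [86,96): 10 bp
  [96,106): 10 bp
  [106,118): 12 bp
  [118,132): 14 bp
  [132,136): 4 bp
  [136,145): 9 bp
  [145,171): 26 bp
  [171,179): 8 bp
  [179,185): 6 bp
  [185,196): 11 bp
  [196,208): 12 bp
  [208,222): 14 bp
  [222,228): 6 bp
  [228,237): 9 bp
  [237,246): 9 bp
  [246,252): 6 bp
  [252,272): 20 bp
  [272,280): 8 bp
  [280,287): 7 bp
  [287,288): 1 bp
  [288,299): 11 bp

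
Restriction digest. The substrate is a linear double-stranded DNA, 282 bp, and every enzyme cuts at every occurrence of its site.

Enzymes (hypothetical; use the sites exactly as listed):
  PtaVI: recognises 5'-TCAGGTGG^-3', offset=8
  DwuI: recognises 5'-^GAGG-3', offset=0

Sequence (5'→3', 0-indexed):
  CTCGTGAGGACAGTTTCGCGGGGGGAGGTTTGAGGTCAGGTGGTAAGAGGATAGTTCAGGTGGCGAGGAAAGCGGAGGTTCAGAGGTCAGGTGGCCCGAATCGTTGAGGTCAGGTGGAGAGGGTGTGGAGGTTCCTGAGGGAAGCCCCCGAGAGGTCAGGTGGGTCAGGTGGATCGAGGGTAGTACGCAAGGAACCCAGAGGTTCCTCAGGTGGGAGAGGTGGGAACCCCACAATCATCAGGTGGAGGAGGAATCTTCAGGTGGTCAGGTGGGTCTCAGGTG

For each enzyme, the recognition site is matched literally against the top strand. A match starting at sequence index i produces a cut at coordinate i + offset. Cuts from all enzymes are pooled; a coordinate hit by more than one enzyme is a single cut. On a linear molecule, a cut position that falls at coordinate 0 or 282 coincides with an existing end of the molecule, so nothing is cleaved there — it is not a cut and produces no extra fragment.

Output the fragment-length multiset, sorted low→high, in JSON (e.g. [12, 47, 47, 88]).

[1,1,1,2,2,3,3,5,7,8,8,9,9,9,10,10,11,12,12,12,12,15,16,17,17,19,23,28]

Scan for sites:
  PtaVI (TCAGGTGG, off=8): starts [35, 55, 86, 109, 155, 164, 206, 237, 256, 264] → cuts [43, 63, 94, 117, 163, 172, 214, 245, 264, 272]
  DwuI (GAGG, off=0): starts [5, 24, 31, 46, 64, 74, 82, 105, 118, 127, 136, 151, 175, 198, 216, 244, 247] → cuts [5, 24, 31, 46, 64, 74, 82, 105, 118, 127, 136, 151, 175, 198, 216, 244, 247]

Pooled cuts: [5, 24, 31, 43, 46, 63, 64, 74, 82, 94, 105, 117, 118, 127, 136, 151, 163, 172, 175, 198, 214, 216, 244, 245, 247, 264, 272]

Fragments:
  [0,5): 5 bp
  [5,24): 19 bp
  [24,31): 7 bp
  [31,43): 12 bp
  [43,46): 3 bp
  [46,63): 17 bp
  [63,64): 1 bp
  [64,74): 10 bp
  [74,82): 8 bp
  [82,94): 12 bp
  [94,105): 11 bp
  [105,117): 12 bp
  [117,118): 1 bp
  [118,127): 9 bp
  [127,136): 9 bp
  [136,151): 15 bp
  [151,163): 12 bp
  [163,172): 9 bp
  [172,175): 3 bp
  [175,198): 23 bp
  [198,214): 16 bp
  [214,216): 2 bp
  [216,244): 28 bp
  [244,245): 1 bp
  [245,247): 2 bp
  [247,264): 17 bp
  [264,272): 8 bp
  [272,282): 10 bp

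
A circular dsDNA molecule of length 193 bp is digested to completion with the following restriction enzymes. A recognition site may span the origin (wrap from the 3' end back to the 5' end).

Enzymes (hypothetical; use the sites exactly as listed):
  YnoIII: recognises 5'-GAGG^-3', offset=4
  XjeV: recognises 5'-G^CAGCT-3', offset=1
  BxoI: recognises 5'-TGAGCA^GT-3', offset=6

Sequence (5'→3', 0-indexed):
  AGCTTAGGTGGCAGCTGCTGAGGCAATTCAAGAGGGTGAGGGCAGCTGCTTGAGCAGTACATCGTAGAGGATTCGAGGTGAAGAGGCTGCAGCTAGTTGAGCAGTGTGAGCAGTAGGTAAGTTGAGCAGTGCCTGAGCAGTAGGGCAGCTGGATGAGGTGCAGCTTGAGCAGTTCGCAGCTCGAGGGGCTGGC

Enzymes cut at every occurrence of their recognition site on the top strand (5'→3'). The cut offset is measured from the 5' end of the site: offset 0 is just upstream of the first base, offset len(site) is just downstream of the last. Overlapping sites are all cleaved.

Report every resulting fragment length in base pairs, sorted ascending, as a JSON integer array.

Scan for sites:
  YnoIII (GAGG, off=4): starts [19, 31, 37, 66, 74, 82, 154, 182] → cuts [23, 35, 41, 70, 78, 86, 158, 186]
  XjeV (GCAGCT, off=1): starts [10, 41, 88, 144, 159, 175, 191] → cuts [11, 42, 89, 145, 160, 176, 192]
  BxoI (TGAGCAGT, off=6): starts [50, 97, 106, 122, 133, 165] → cuts [56, 103, 112, 128, 139, 171]

Pooled cuts: [11, 23, 35, 41, 42, 56, 70, 78, 86, 89, 103, 112, 128, 139, 145, 158, 160, 171, 176, 186, 192]

Fragment lengths:
  11→23: 12 bp
  23→35: 12 bp
  35→41: 6 bp
  41→42: 1 bp
  42→56: 14 bp
  56→70: 14 bp
  70→78: 8 bp
  78→86: 8 bp
  86→89: 3 bp
  89→103: 14 bp
  103→112: 9 bp
  112→128: 16 bp
  128→139: 11 bp
  139→145: 6 bp
  145→158: 13 bp
  158→160: 2 bp
  160→171: 11 bp
  171→176: 5 bp
  176→186: 10 bp
  186→192: 6 bp
  192→11 (wrap): 193-192+11 = 12 bp

[1,2,3,5,6,6,6,8,8,9,10,11,11,12,12,12,13,14,14,14,16]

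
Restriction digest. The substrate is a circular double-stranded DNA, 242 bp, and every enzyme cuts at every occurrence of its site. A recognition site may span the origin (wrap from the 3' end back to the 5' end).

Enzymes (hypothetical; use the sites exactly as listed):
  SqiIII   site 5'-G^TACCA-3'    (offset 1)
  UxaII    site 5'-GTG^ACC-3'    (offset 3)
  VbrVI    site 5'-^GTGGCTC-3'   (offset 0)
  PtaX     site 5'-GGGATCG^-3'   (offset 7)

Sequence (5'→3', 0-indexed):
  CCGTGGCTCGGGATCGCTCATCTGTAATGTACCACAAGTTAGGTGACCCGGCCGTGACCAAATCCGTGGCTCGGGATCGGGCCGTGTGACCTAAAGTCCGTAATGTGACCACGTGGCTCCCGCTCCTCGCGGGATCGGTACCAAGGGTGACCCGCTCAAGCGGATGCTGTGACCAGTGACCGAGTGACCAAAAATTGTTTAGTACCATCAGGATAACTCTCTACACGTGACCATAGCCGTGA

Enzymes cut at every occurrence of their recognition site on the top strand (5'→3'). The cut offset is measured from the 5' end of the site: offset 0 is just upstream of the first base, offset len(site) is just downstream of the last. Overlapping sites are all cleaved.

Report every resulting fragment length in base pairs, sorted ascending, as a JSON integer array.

Per-enzyme occurrences:
  SqiIII (GTACCA, off=1): starts [28, 137, 201] → cuts [29, 138, 202]
  UxaII (GTGACC, off=3): starts [42, 53, 85, 104, 146, 168, 175, 183, 226, 238] → cuts [45, 56, 88, 107, 149, 171, 178, 186, 229, 241]
  VbrVI (GTGGCTC, off=0): starts [2, 65, 112] → cuts [2, 65, 112]
  PtaX (GGGATCG, off=7): starts [9, 72, 130] → cuts [16, 79, 137]

Pooled cuts: [2, 16, 29, 45, 56, 65, 79, 88, 107, 112, 137, 138, 149, 171, 178, 186, 202, 229, 241]

Fragments:
  2→16: 14 bp
  16→29: 13 bp
  29→45: 16 bp
  45→56: 11 bp
  56→65: 9 bp
  65→79: 14 bp
  79→88: 9 bp
  88→107: 19 bp
  107→112: 5 bp
  112→137: 25 bp
  137→138: 1 bp
  138→149: 11 bp
  149→171: 22 bp
  171→178: 7 bp
  178→186: 8 bp
  186→202: 16 bp
  202→229: 27 bp
  229→241: 12 bp
  241→2 (wrap): 242-241+2 = 3 bp

[1,3,5,7,8,9,9,11,11,12,13,14,14,16,16,19,22,25,27]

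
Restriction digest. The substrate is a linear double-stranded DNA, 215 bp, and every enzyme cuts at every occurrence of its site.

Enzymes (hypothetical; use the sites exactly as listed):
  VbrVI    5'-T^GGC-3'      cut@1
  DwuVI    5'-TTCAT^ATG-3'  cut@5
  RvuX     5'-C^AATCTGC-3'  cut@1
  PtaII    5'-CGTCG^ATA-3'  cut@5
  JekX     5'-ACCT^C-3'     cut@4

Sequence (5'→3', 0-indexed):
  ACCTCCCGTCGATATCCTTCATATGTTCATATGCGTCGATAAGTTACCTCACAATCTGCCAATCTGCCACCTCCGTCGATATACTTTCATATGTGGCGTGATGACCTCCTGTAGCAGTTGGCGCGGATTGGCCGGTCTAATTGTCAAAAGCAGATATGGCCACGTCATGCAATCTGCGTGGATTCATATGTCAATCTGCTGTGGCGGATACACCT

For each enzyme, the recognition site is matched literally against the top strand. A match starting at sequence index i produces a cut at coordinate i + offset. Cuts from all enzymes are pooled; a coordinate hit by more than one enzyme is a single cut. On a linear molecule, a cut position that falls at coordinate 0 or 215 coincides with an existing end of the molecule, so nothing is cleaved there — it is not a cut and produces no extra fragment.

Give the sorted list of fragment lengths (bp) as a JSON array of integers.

Site scan:
  VbrVI (TGGC, off=1): starts [93, 118, 128, 156, 201] → cuts [94, 119, 129, 157, 202]
  DwuVI (TTCATATG, off=5): starts [17, 25, 85, 182] → cuts [22, 30, 90, 187]
  RvuX (CAATCTGC, off=1): starts [51, 59, 169, 191] → cuts [52, 60, 170, 192]
  PtaII (CGTCGATA, off=5): starts [6, 33, 73] → cuts [11, 38, 78]
  JekX (ACCTC, off=4): starts [0, 45, 68, 103] → cuts [4, 49, 72, 107]

Pooled cuts: [4, 11, 22, 30, 38, 49, 52, 60, 72, 78, 90, 94, 107, 119, 129, 157, 170, 187, 192, 202]

Fragments:
  [0,4): 4 bp
  [4,11): 7 bp
  [11,22): 11 bp
  [22,30): 8 bp
  [30,38): 8 bp
  [38,49): 11 bp
  [49,52): 3 bp
  [52,60): 8 bp
  [60,72): 12 bp
  [72,78): 6 bp
  [78,90): 12 bp
  [90,94): 4 bp
  [94,107): 13 bp
  [107,119): 12 bp
  [119,129): 10 bp
  [129,157): 28 bp
  [157,170): 13 bp
  [170,187): 17 bp
  [187,192): 5 bp
  [192,202): 10 bp
  [202,215): 13 bp

[3,4,4,5,6,7,8,8,8,10,10,11,11,12,12,12,13,13,13,17,28]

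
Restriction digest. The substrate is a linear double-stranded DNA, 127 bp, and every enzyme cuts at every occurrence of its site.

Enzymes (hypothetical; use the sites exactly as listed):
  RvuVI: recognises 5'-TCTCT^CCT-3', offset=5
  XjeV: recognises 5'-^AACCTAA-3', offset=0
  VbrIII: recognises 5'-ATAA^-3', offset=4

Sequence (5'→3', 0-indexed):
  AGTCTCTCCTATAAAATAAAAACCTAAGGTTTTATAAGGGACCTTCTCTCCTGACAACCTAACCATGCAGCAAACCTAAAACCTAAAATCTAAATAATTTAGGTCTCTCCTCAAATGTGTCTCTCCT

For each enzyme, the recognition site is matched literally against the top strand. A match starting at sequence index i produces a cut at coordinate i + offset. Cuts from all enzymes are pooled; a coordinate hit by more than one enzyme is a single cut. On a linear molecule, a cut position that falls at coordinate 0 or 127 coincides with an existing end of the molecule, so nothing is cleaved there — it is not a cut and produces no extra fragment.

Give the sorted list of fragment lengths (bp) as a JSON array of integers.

[1,3,5,6,7,7,7,11,12,16,17,17,18]

Site scan:
  RvuVI (TCTCTCCT, off=5): starts [2, 44, 103, 119] → cuts [7, 49, 108, 124]
  XjeV (AACCTAA, off=0): starts [20, 55, 72, 79] → cuts [20, 55, 72, 79]
  VbrIII (ATAA, off=4): starts [10, 15, 33, 93] → cuts [14, 19, 37, 97]

Pooled cuts: [7, 14, 19, 20, 37, 49, 55, 72, 79, 97, 108, 124]

Fragment lengths:
  [0,7): 7 bp
  [7,14): 7 bp
  [14,19): 5 bp
  [19,20): 1 bp
  [20,37): 17 bp
  [37,49): 12 bp
  [49,55): 6 bp
  [55,72): 17 bp
  [72,79): 7 bp
  [79,97): 18 bp
  [97,108): 11 bp
  [108,124): 16 bp
  [124,127): 3 bp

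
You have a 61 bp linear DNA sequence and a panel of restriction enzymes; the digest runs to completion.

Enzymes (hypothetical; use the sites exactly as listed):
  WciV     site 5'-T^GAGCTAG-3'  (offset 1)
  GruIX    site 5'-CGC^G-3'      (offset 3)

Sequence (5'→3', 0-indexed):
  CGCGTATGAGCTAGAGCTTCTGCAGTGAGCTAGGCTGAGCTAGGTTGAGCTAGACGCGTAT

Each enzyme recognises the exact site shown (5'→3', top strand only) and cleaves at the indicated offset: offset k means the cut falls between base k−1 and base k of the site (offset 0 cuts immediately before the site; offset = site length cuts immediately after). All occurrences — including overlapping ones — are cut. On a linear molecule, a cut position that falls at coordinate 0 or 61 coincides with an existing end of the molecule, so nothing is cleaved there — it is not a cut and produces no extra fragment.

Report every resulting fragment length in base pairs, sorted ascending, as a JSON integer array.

[3,4,4,10,10,11,19]

Scan for sites:
  WciV (TGAGCTAG, off=1): starts [6, 25, 35, 45] → cuts [7, 26, 36, 46]
  GruIX (CGCG, off=3): starts [0, 54] → cuts [3, 57]

Pooled cuts: [3, 7, 26, 36, 46, 57]

Fragments:
  [0,3): 3 bp
  [3,7): 4 bp
  [7,26): 19 bp
  [26,36): 10 bp
  [36,46): 10 bp
  [46,57): 11 bp
  [57,61): 4 bp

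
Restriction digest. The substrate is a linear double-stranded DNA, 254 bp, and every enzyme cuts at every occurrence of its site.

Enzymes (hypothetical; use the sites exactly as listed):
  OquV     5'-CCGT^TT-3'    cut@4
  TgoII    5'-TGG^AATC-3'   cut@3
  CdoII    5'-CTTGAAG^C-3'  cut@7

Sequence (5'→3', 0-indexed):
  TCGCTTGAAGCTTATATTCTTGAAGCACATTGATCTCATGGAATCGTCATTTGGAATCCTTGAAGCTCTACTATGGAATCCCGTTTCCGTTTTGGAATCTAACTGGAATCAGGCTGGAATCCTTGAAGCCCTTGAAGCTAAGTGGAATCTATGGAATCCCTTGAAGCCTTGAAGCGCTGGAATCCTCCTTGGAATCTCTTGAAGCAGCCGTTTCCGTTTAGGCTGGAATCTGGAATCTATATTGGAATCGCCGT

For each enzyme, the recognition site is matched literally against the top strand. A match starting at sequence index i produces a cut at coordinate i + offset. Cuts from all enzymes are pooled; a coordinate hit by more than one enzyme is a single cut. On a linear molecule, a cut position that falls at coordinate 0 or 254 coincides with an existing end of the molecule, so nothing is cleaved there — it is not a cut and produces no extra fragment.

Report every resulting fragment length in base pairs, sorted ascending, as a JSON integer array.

[5,6,6,6,7,7,8,8,8,9,9,9,9,10,11,11,11,11,11,12,12,12,12,13,15,16]

Scan for sites:
  OquV CCGTTT/4: at [80, 86, 207, 213] ⇒ [84, 90, 211, 217]
  TgoII TGGAATC/3: at [38, 51, 73, 92, 103, 114, 142, 151, 177, 189, 223, 230, 242] ⇒ [41, 54, 76, 95, 106, 117, 145, 154, 180, 192, 226, 233, 245]
  CdoII CTTGAAGC/7: at [3, 18, 58, 121, 130, 159, 167, 197] ⇒ [10, 25, 65, 128, 137, 166, 174, 204]

All cut coordinates (distinct, sorted): [10, 25, 41, 54, 65, 76, 84, 90, 95, 106, 117, 128, 137, 145, 154, 166, 174, 180, 192, 204, 211, 217, 226, 233, 245]

Fragments:
  [0,10): 10 bp
  [10,25): 15 bp
  [25,41): 16 bp
  [41,54): 13 bp
  [54,65): 11 bp
  [65,76): 11 bp
  [76,84): 8 bp
  [84,90): 6 bp
  [90,95): 5 bp
  [95,106): 11 bp
  [106,117): 11 bp
  [117,128): 11 bp
  [128,137): 9 bp
  [137,145): 8 bp
  [145,154): 9 bp
  [154,166): 12 bp
  [166,174): 8 bp
  [174,180): 6 bp
  [180,192): 12 bp
  [192,204): 12 bp
  [204,211): 7 bp
  [211,217): 6 bp
  [217,226): 9 bp
  [226,233): 7 bp
  [233,245): 12 bp
  [245,254): 9 bp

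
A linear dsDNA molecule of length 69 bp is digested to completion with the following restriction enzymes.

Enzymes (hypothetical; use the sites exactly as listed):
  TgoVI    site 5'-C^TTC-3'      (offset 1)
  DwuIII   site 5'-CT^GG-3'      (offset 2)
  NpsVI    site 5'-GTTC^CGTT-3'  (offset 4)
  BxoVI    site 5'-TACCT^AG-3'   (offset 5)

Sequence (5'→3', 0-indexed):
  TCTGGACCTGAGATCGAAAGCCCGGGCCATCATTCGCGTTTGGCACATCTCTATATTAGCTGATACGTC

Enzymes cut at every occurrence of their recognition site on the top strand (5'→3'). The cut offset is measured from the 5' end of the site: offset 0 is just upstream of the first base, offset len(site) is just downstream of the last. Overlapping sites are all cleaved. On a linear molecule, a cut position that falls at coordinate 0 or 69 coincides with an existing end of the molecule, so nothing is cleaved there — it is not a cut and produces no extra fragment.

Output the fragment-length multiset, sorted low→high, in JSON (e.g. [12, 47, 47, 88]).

[3,66]

Site scan:
  TgoVI (CTTC, off=1): no sites
  DwuIII CTGG/2: at [1] ⇒ [3]
  NpsVI (GTTCCGTT, off=4): no sites
  BxoVI (TACCTAG, off=5): no sites

Pooled cuts: [3]

Fragment lengths:
  [0,3): 3 bp
  [3,69): 66 bp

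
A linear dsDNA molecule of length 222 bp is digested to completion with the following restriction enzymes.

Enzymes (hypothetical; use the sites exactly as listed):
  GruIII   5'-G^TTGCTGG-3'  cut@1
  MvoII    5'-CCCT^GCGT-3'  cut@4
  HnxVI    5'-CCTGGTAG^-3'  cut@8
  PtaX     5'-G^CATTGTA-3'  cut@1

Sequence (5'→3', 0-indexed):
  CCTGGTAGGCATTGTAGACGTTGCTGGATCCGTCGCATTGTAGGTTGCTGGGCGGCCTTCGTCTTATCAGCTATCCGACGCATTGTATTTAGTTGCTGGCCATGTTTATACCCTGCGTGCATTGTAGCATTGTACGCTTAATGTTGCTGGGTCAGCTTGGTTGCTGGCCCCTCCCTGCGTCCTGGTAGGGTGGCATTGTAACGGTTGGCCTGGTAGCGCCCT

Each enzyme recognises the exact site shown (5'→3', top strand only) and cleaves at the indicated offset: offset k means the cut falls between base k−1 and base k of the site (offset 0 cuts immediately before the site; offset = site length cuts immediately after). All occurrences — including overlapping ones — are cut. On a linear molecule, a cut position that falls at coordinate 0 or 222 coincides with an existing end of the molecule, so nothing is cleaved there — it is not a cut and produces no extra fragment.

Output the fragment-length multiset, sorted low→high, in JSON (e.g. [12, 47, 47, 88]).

Site scan:
  GruIII GTTGCTGG/1: at [19, 43, 91, 142, 159] ⇒ [20, 44, 92, 143, 160]
  MvoII CCCTGCGT/4: at [110, 172] ⇒ [114, 176]
  HnxVI CCTGGTAG/8: at [0, 180, 208] ⇒ [8, 188, 216]
  PtaX GCATTGTA/1: at [8, 34, 79, 118, 126, 192] ⇒ [9, 35, 80, 119, 127, 193]

Pooled cuts: [8, 9, 20, 35, 44, 80, 92, 114, 119, 127, 143, 160, 176, 188, 193, 216]

Fragments:
  [0,8): 8 bp
  [8,9): 1 bp
  [9,20): 11 bp
  [20,35): 15 bp
  [35,44): 9 bp
  [44,80): 36 bp
  [80,92): 12 bp
  [92,114): 22 bp
  [114,119): 5 bp
  [119,127): 8 bp
  [127,143): 16 bp
  [143,160): 17 bp
  [160,176): 16 bp
  [176,188): 12 bp
  [188,193): 5 bp
  [193,216): 23 bp
  [216,222): 6 bp

[1,5,5,6,8,8,9,11,12,12,15,16,16,17,22,23,36]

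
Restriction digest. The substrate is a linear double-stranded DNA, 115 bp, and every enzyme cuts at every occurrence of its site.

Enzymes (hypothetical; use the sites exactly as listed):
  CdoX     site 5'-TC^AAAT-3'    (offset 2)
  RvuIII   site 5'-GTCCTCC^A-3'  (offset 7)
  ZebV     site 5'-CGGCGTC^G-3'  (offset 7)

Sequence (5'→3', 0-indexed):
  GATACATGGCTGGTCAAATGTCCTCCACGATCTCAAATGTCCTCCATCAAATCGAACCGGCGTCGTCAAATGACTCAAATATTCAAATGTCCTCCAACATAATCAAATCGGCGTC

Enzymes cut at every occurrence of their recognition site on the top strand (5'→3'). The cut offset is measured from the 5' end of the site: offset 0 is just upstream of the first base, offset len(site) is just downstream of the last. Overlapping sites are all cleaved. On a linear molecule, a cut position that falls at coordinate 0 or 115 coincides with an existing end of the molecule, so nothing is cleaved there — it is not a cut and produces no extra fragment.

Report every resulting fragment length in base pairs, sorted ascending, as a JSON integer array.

Scan for sites:
  CdoX TCAAAT/2: at [13, 32, 46, 65, 74, 82, 102] ⇒ [15, 34, 48, 67, 76, 84, 104]
  RvuIII GTCCTCCA/7: at [19, 38, 88] ⇒ [26, 45, 95]
  ZebV CGGCGTCG/7: at [57] ⇒ [64]

Pooled cuts: [15, 26, 34, 45, 48, 64, 67, 76, 84, 95, 104]

Fragment lengths:
  [0,15): 15 bp
  [15,26): 11 bp
  [26,34): 8 bp
  [34,45): 11 bp
  [45,48): 3 bp
  [48,64): 16 bp
  [64,67): 3 bp
  [67,76): 9 bp
  [76,84): 8 bp
  [84,95): 11 bp
  [95,104): 9 bp
  [104,115): 11 bp

[3,3,8,8,9,9,11,11,11,11,15,16]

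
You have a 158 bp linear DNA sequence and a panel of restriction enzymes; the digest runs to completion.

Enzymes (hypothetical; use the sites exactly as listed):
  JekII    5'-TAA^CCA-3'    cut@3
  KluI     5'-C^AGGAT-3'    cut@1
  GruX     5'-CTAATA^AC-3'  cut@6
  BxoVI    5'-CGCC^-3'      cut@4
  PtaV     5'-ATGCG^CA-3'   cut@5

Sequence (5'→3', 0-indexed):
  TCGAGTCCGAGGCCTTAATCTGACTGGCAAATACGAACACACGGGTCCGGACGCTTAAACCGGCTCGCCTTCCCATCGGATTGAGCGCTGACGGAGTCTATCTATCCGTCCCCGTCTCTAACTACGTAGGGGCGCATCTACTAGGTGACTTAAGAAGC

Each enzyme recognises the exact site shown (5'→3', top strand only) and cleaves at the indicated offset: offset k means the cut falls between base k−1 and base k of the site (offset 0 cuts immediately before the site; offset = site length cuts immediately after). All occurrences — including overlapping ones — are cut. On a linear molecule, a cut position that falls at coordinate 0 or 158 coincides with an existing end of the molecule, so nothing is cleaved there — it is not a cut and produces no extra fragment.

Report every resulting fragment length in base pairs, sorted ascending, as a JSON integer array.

Per-enzyme occurrences:
  JekII (TAACCA, off=3): no sites
  KluI (CAGGAT, off=1): no sites
  GruX (CTAATAAC, off=6): no sites
  BxoVI (CGCC, off=4): starts [65] → cuts [69]
  PtaV (ATGCGCA, off=5): no sites

Pooled cuts: [69]

Fragments:
  [0,69): 69 bp
  [69,158): 89 bp

[69,89]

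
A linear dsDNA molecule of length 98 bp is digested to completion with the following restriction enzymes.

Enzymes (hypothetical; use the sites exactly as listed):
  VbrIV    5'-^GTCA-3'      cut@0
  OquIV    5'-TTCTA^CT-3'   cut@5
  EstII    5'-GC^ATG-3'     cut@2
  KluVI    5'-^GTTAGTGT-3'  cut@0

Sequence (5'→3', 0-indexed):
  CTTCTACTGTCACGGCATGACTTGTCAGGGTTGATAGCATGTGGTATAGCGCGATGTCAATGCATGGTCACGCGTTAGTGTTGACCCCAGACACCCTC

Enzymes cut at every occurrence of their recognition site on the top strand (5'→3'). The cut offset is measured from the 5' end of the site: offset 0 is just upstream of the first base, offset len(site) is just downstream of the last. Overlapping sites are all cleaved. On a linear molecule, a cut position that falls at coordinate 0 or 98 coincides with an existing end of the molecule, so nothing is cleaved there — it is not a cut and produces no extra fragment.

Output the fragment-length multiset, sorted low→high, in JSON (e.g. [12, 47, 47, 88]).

Site scan:
  VbrIV (GTCA, off=0): starts [8, 23, 55, 66] → cuts [8, 23, 55, 66]
  OquIV (TTCTACT, off=5): starts [1] → cuts [6]
  EstII (GCATG, off=2): starts [14, 36, 61] → cuts [16, 38, 63]
  KluVI (GTTAGTGT, off=0): starts [73] → cuts [73]

Pooled cuts: [6, 8, 16, 23, 38, 55, 63, 66, 73]

Fragments:
  [0,6): 6 bp
  [6,8): 2 bp
  [8,16): 8 bp
  [16,23): 7 bp
  [23,38): 15 bp
  [38,55): 17 bp
  [55,63): 8 bp
  [63,66): 3 bp
  [66,73): 7 bp
  [73,98): 25 bp

[2,3,6,7,7,8,8,15,17,25]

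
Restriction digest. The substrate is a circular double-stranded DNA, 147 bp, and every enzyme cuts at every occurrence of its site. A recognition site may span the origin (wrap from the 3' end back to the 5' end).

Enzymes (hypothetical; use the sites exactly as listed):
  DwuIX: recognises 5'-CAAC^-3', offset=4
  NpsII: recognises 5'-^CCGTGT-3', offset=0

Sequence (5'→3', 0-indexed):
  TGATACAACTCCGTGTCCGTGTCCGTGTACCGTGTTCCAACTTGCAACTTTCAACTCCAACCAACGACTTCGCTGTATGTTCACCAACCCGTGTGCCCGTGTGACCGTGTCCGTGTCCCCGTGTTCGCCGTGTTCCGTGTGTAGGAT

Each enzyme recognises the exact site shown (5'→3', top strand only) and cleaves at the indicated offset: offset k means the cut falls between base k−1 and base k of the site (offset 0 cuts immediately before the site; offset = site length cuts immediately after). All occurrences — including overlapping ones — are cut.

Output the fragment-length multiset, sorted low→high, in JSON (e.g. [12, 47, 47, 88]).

[1,4,6,6,6,6,7,7,7,7,8,8,8,9,12,22,23]

Per-enzyme occurrences:
  DwuIX (CAAC, off=4): starts [5, 37, 44, 51, 57, 61, 84] → cuts [9, 41, 48, 55, 61, 65, 88]
  NpsII (CCGTGT, off=0): starts [10, 16, 22, 29, 88, 96, 104, 110, 118, 127, 134] → cuts [10, 16, 22, 29, 88, 96, 104, 110, 118, 127, 134]

Pooled cuts: [9, 10, 16, 22, 29, 41, 48, 55, 61, 65, 88, 96, 104, 110, 118, 127, 134]

Fragment lengths:
  9→10: 1 bp
  10→16: 6 bp
  16→22: 6 bp
  22→29: 7 bp
  29→41: 12 bp
  41→48: 7 bp
  48→55: 7 bp
  55→61: 6 bp
  61→65: 4 bp
  65→88: 23 bp
  88→96: 8 bp
  96→104: 8 bp
  104→110: 6 bp
  110→118: 8 bp
  118→127: 9 bp
  127→134: 7 bp
  134→9 (wrap): 147-134+9 = 22 bp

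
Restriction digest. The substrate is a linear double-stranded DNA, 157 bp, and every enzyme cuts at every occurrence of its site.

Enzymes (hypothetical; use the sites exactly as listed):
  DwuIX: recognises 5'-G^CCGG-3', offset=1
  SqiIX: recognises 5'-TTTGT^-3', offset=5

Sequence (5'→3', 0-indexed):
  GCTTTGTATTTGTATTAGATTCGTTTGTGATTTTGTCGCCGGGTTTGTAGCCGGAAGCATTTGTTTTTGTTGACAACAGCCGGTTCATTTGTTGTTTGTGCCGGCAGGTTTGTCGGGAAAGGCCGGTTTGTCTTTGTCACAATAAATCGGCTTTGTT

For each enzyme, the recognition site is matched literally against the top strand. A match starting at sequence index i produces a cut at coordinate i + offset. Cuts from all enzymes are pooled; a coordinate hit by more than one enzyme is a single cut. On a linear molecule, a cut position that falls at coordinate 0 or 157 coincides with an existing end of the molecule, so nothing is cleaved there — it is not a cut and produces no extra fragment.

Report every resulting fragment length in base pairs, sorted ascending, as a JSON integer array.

Site scan:
  DwuIX (GCCGG, off=1): starts [37, 49, 78, 99, 121] → cuts [38, 50, 79, 100, 122]
  SqiIX (TTTGT, off=5): starts [2, 8, 23, 31, 43, 59, 65, 87, 94, 108, 126, 132, 151] → cuts [7, 13, 28, 36, 48, 64, 70, 92, 99, 113, 131, 137, 156]

All cut coordinates (distinct, sorted): [7, 13, 28, 36, 38, 48, 50, 64, 70, 79, 92, 99, 100, 113, 122, 131, 137, 156]

Fragment lengths:
  [0,7): 7 bp
  [7,13): 6 bp
  [13,28): 15 bp
  [28,36): 8 bp
  [36,38): 2 bp
  [38,48): 10 bp
  [48,50): 2 bp
  [50,64): 14 bp
  [64,70): 6 bp
  [70,79): 9 bp
  [79,92): 13 bp
  [92,99): 7 bp
  [99,100): 1 bp
  [100,113): 13 bp
  [113,122): 9 bp
  [122,131): 9 bp
  [131,137): 6 bp
  [137,156): 19 bp
  [156,157): 1 bp

[1,1,2,2,6,6,6,7,7,8,9,9,9,10,13,13,14,15,19]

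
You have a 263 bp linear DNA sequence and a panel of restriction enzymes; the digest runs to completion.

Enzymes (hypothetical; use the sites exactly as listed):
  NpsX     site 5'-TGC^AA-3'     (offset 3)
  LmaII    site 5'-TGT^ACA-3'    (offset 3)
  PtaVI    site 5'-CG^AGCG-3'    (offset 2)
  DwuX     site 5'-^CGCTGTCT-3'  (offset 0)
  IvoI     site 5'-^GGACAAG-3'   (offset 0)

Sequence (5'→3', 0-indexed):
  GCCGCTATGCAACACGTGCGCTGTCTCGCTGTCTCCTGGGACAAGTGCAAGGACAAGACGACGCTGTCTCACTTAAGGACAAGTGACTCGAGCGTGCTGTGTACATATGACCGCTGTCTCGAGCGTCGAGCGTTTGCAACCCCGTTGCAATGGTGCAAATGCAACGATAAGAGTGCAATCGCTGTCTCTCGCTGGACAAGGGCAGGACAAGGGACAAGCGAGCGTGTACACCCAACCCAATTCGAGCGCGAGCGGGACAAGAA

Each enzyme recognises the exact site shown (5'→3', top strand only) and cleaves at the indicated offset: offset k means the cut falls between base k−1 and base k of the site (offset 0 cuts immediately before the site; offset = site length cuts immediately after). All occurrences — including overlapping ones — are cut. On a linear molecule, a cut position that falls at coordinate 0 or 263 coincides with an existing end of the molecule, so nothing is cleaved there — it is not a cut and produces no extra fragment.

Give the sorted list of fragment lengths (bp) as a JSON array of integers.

Site scan:
  NpsX TGCAA/3: at [7, 45, 134, 145, 153, 159, 173] ⇒ [10, 48, 137, 148, 156, 162, 176]
  LmaII TGTACA/3: at [99, 224] ⇒ [102, 227]
  PtaVI CGAGCG/2: at [88, 119, 126, 218, 242, 248] ⇒ [90, 121, 128, 220, 244, 250]
  DwuX CGCTGTCT/0: at [18, 26, 61, 111, 179] ⇒ [18, 26, 61, 111, 179]
  IvoI GGACAAG/0: at [38, 50, 76, 193, 204, 211, 254] ⇒ [38, 50, 76, 193, 204, 211, 254]

All cut coordinates (distinct, sorted): [10, 18, 26, 38, 48, 50, 61, 76, 90, 102, 111, 121, 128, 137, 148, 156, 162, 176, 179, 193, 204, 211, 220, 227, 244, 250, 254]

Fragments:
  [0,10): 10 bp
  [10,18): 8 bp
  [18,26): 8 bp
  [26,38): 12 bp
  [38,48): 10 bp
  [48,50): 2 bp
  [50,61): 11 bp
  [61,76): 15 bp
  [76,90): 14 bp
  [90,102): 12 bp
  [102,111): 9 bp
  [111,121): 10 bp
  [121,128): 7 bp
  [128,137): 9 bp
  [137,148): 11 bp
  [148,156): 8 bp
  [156,162): 6 bp
  [162,176): 14 bp
  [176,179): 3 bp
  [179,193): 14 bp
  [193,204): 11 bp
  [204,211): 7 bp
  [211,220): 9 bp
  [220,227): 7 bp
  [227,244): 17 bp
  [244,250): 6 bp
  [250,254): 4 bp
  [254,263): 9 bp

[2,3,4,6,6,7,7,7,8,8,8,9,9,9,9,10,10,10,11,11,11,12,12,14,14,14,15,17]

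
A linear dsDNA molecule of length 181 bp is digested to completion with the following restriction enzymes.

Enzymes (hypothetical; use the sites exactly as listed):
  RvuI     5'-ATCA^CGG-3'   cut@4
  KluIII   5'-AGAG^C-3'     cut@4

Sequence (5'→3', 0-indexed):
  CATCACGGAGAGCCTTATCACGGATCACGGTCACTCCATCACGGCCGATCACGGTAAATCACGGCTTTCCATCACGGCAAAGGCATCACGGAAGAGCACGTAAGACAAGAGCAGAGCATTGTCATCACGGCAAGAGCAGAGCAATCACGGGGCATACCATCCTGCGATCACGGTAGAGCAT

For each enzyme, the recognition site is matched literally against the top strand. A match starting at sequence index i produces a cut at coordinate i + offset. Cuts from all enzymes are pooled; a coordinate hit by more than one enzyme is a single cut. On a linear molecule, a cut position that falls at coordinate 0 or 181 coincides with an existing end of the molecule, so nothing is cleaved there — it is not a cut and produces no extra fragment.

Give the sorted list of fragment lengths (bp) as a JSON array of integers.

Site scan:
  RvuI (ATCACGG, off=4): starts [1, 16, 23, 37, 47, 57, 70, 84, 123, 143, 166] → cuts [5, 20, 27, 41, 51, 61, 74, 88, 127, 147, 170]
  KluIII (AGAGC, off=4): starts [8, 92, 107, 112, 132, 137, 174] → cuts [12, 96, 111, 116, 136, 141, 178]

Pooled cuts: [5, 12, 20, 27, 41, 51, 61, 74, 88, 96, 111, 116, 127, 136, 141, 147, 170, 178]

Fragment lengths:
  [0,5): 5 bp
  [5,12): 7 bp
  [12,20): 8 bp
  [20,27): 7 bp
  [27,41): 14 bp
  [41,51): 10 bp
  [51,61): 10 bp
  [61,74): 13 bp
  [74,88): 14 bp
  [88,96): 8 bp
  [96,111): 15 bp
  [111,116): 5 bp
  [116,127): 11 bp
  [127,136): 9 bp
  [136,141): 5 bp
  [141,147): 6 bp
  [147,170): 23 bp
  [170,178): 8 bp
  [178,181): 3 bp

[3,5,5,5,6,7,7,8,8,8,9,10,10,11,13,14,14,15,23]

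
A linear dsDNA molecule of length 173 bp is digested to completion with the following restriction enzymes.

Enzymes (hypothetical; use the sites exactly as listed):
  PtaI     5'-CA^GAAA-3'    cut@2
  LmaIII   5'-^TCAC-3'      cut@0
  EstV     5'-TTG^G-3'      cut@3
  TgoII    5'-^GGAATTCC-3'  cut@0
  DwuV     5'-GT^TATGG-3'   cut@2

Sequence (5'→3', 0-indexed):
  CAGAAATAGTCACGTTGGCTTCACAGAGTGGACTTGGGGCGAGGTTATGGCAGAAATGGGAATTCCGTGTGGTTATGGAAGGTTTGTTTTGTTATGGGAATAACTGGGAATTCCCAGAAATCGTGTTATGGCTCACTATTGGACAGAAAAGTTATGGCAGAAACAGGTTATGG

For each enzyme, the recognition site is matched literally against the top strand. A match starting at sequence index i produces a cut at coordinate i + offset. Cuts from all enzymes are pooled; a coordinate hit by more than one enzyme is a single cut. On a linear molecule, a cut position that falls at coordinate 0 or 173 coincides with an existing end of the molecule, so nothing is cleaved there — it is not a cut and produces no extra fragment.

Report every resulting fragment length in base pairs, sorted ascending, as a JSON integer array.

[2,3,4,5,6,6,7,7,7,7,8,9,9,9,10,10,14,15,16,19]

Site scan:
  PtaI CAGAAA/2: at [0, 50, 114, 143, 157] ⇒ [2, 52, 116, 145, 159]
  LmaIII TCAC/0: at [9, 20, 132] ⇒ [9, 20, 132]
  EstV TTGG/3: at [14, 33, 138] ⇒ [17, 36, 141]
  TgoII GGAATTCC/0: at [58, 106] ⇒ [58, 106]
  DwuV GTTATGG/2: at [43, 71, 90, 124, 150, 166] ⇒ [45, 73, 92, 126, 152, 168]

All cut coordinates (distinct, sorted): [2, 9, 17, 20, 36, 45, 52, 58, 73, 92, 106, 116, 126, 132, 141, 145, 152, 159, 168]

Fragments:
  [0,2): 2 bp
  [2,9): 7 bp
  [9,17): 8 bp
  [17,20): 3 bp
  [20,36): 16 bp
  [36,45): 9 bp
  [45,52): 7 bp
  [52,58): 6 bp
  [58,73): 15 bp
  [73,92): 19 bp
  [92,106): 14 bp
  [106,116): 10 bp
  [116,126): 10 bp
  [126,132): 6 bp
  [132,141): 9 bp
  [141,145): 4 bp
  [145,152): 7 bp
  [152,159): 7 bp
  [159,168): 9 bp
  [168,173): 5 bp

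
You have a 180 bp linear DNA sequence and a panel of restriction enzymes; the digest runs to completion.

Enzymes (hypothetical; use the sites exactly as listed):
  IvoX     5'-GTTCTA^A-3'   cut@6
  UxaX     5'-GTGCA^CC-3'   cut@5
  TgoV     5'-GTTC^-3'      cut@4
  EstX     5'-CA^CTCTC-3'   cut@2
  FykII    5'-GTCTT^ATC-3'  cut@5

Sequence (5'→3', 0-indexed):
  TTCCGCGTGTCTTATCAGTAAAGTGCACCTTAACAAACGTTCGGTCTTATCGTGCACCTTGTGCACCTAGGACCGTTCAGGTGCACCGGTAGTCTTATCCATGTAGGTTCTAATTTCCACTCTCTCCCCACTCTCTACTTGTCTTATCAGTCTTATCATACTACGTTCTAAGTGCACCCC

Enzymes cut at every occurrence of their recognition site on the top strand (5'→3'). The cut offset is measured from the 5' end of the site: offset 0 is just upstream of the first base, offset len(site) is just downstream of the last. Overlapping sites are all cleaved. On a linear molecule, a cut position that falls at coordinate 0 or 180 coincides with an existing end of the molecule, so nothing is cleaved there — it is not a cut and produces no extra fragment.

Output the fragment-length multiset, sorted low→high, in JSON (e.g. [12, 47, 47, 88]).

Per-enzyme occurrences:
  IvoX GTTCTAA/6: at [106, 164] ⇒ [112, 170]
  UxaX GTGCACC/5: at [22, 51, 60, 80, 171] ⇒ [27, 56, 65, 85, 176]
  TgoV GTTC/4: at [38, 74, 106, 164] ⇒ [42, 78, 110, 168]
  EstX CACTCTC/2: at [117, 128] ⇒ [119, 130]
  FykII GTCTTATC/5: at [8, 43, 91, 140, 149] ⇒ [13, 48, 96, 145, 154]

All cut coordinates (distinct, sorted): [13, 27, 42, 48, 56, 65, 78, 85, 96, 110, 112, 119, 130, 145, 154, 168, 170, 176]

Fragment lengths:
  [0,13): 13 bp
  [13,27): 14 bp
  [27,42): 15 bp
  [42,48): 6 bp
  [48,56): 8 bp
  [56,65): 9 bp
  [65,78): 13 bp
  [78,85): 7 bp
  [85,96): 11 bp
  [96,110): 14 bp
  [110,112): 2 bp
  [112,119): 7 bp
  [119,130): 11 bp
  [130,145): 15 bp
  [145,154): 9 bp
  [154,168): 14 bp
  [168,170): 2 bp
  [170,176): 6 bp
  [176,180): 4 bp

[2,2,4,6,6,7,7,8,9,9,11,11,13,13,14,14,14,15,15]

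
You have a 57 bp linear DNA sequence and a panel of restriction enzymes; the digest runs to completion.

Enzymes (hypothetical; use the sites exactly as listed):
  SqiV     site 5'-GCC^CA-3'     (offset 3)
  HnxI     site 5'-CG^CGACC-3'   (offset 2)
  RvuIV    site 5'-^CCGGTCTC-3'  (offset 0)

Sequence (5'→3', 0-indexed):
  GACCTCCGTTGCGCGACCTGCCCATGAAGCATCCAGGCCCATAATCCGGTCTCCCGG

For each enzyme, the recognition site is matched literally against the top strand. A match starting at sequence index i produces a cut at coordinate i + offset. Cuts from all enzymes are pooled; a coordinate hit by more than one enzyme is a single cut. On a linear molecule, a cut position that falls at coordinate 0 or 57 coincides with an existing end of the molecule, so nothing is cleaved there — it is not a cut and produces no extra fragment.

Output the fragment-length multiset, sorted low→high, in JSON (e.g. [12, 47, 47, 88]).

Scan for sites:
  SqiV GCCCA/3: at [19, 36] ⇒ [22, 39]
  HnxI CGCGACC/2: at [11] ⇒ [13]
  RvuIV CCGGTCTC/0: at [45] ⇒ [45]

Pooled cuts: [13, 22, 39, 45]

Fragment lengths:
  [0,13): 13 bp
  [13,22): 9 bp
  [22,39): 17 bp
  [39,45): 6 bp
  [45,57): 12 bp

[6,9,12,13,17]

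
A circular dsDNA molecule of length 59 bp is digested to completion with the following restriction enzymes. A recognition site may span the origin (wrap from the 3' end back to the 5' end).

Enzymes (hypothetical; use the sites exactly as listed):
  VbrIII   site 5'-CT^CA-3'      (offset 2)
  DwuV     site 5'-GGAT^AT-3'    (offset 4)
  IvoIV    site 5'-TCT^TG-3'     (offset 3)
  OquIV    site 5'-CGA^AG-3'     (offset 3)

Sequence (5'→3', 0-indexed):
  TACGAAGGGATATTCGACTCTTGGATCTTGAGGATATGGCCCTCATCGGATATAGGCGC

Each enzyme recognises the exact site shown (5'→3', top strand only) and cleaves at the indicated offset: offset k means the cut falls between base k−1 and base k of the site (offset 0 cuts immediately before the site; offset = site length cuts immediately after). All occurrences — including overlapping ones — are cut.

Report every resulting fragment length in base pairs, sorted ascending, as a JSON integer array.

Scan for sites:
  VbrIII CTCA/2: at [41] ⇒ [43]
  DwuV GGATAT/4: at [7, 31, 47] ⇒ [11, 35, 51]
  IvoIV TCTTG/3: at [18, 25] ⇒ [21, 28]
  OquIV CGAAG/3: at [2] ⇒ [5]

Pooled cuts: [5, 11, 21, 28, 35, 43, 51]

Fragments:
  5→11: 6 bp
  11→21: 10 bp
  21→28: 7 bp
  28→35: 7 bp
  35→43: 8 bp
  43→51: 8 bp
  51→5 (wrap): 59-51+5 = 13 bp

[6,7,7,8,8,10,13]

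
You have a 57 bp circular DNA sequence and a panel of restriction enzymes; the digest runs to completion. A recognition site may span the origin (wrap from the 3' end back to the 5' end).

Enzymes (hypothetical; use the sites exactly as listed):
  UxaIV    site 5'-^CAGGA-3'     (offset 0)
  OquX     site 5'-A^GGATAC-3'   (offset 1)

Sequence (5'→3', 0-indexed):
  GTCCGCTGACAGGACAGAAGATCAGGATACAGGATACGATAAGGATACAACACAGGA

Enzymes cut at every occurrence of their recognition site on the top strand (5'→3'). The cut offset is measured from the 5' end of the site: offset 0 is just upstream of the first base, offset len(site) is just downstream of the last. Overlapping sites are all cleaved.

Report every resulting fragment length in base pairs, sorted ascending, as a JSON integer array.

Scan for sites:
  UxaIV (CAGGA, off=0): starts [9, 22, 29, 52] → cuts [9, 22, 29, 52]
  OquX (AGGATAC, off=1): starts [23, 30, 41] → cuts [24, 31, 42]

Pooled cuts: [9, 22, 24, 29, 31, 42, 52]

Fragment lengths:
  9→22: 13 bp
  22→24: 2 bp
  24→29: 5 bp
  29→31: 2 bp
  31→42: 11 bp
  42→52: 10 bp
  52→9 (wrap): 57-52+9 = 14 bp

[2,2,5,10,11,13,14]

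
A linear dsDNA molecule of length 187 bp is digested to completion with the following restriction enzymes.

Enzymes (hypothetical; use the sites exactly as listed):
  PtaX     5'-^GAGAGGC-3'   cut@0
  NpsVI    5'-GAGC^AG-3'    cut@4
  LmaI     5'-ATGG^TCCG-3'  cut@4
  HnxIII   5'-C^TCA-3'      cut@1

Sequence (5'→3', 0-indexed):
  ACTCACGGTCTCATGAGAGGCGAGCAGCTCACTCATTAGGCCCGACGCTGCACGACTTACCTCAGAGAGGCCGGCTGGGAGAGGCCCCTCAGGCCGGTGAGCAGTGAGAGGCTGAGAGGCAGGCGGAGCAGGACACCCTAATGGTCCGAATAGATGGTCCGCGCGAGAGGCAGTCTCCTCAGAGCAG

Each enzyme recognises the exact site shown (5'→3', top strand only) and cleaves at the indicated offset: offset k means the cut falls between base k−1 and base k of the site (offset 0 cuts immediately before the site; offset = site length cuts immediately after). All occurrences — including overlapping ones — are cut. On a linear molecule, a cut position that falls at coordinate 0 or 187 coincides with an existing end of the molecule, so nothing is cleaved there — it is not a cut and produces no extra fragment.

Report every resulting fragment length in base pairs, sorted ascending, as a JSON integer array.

[2,2,3,3,3,4,4,7,7,8,8,10,11,13,14,14,14,15,16,29]

Site scan:
  PtaX GAGAGGC/0: at [14, 64, 78, 105, 113, 164] ⇒ [14, 64, 78, 105, 113, 164]
  NpsVI GAGCAG/4: at [21, 98, 125, 181] ⇒ [25, 102, 129, 185]
  LmaI ATGGTCCG/4: at [140, 153] ⇒ [144, 157]
  HnxIII CTCA/1: at [1, 9, 27, 31, 60, 87, 177] ⇒ [2, 10, 28, 32, 61, 88, 178]

Pooled cuts: [2, 10, 14, 25, 28, 32, 61, 64, 78, 88, 102, 105, 113, 129, 144, 157, 164, 178, 185]

Fragment lengths:
  [0,2): 2 bp
  [2,10): 8 bp
  [10,14): 4 bp
  [14,25): 11 bp
  [25,28): 3 bp
  [28,32): 4 bp
  [32,61): 29 bp
  [61,64): 3 bp
  [64,78): 14 bp
  [78,88): 10 bp
  [88,102): 14 bp
  [102,105): 3 bp
  [105,113): 8 bp
  [113,129): 16 bp
  [129,144): 15 bp
  [144,157): 13 bp
  [157,164): 7 bp
  [164,178): 14 bp
  [178,185): 7 bp
  [185,187): 2 bp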